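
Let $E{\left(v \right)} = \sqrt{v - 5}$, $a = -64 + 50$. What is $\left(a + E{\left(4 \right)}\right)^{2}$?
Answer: $\left(14 - i\right)^{2} \approx 195.0 - 28.0 i$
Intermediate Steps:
$a = -14$
$E{\left(v \right)} = \sqrt{-5 + v}$
$\left(a + E{\left(4 \right)}\right)^{2} = \left(-14 + \sqrt{-5 + 4}\right)^{2} = \left(-14 + \sqrt{-1}\right)^{2} = \left(-14 + i\right)^{2}$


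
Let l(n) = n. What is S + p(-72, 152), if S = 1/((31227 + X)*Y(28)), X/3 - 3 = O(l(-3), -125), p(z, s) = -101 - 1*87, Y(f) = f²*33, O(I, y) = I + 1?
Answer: -151900721279/807982560 ≈ -188.00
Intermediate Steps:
O(I, y) = 1 + I
Y(f) = 33*f²
p(z, s) = -188 (p(z, s) = -101 - 87 = -188)
X = 3 (X = 9 + 3*(1 - 3) = 9 + 3*(-2) = 9 - 6 = 3)
S = 1/807982560 (S = 1/((31227 + 3)*((33*28²))) = 1/(31230*((33*784))) = (1/31230)/25872 = (1/31230)*(1/25872) = 1/807982560 ≈ 1.2376e-9)
S + p(-72, 152) = 1/807982560 - 188 = -151900721279/807982560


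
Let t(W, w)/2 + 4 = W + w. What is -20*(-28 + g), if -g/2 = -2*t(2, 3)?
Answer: 400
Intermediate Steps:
t(W, w) = -8 + 2*W + 2*w (t(W, w) = -8 + 2*(W + w) = -8 + (2*W + 2*w) = -8 + 2*W + 2*w)
g = 8 (g = -(-4)*(-8 + 2*2 + 2*3) = -(-4)*(-8 + 4 + 6) = -(-4)*2 = -2*(-4) = 8)
-20*(-28 + g) = -20*(-28 + 8) = -20*(-20) = 400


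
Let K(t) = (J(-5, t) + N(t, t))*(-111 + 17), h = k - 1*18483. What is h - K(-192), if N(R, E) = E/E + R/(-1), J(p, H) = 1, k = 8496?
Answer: 8249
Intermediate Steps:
h = -9987 (h = 8496 - 1*18483 = 8496 - 18483 = -9987)
N(R, E) = 1 - R (N(R, E) = 1 + R*(-1) = 1 - R)
K(t) = -188 + 94*t (K(t) = (1 + (1 - t))*(-111 + 17) = (2 - t)*(-94) = -188 + 94*t)
h - K(-192) = -9987 - (-188 + 94*(-192)) = -9987 - (-188 - 18048) = -9987 - 1*(-18236) = -9987 + 18236 = 8249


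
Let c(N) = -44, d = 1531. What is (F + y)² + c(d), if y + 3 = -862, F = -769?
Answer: 2669912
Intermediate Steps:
y = -865 (y = -3 - 862 = -865)
(F + y)² + c(d) = (-769 - 865)² - 44 = (-1634)² - 44 = 2669956 - 44 = 2669912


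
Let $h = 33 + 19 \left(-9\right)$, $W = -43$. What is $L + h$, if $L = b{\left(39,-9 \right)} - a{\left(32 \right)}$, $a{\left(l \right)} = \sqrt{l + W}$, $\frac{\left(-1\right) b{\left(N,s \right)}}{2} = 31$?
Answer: $-200 - i \sqrt{11} \approx -200.0 - 3.3166 i$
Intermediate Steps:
$b{\left(N,s \right)} = -62$ ($b{\left(N,s \right)} = \left(-2\right) 31 = -62$)
$a{\left(l \right)} = \sqrt{-43 + l}$ ($a{\left(l \right)} = \sqrt{l - 43} = \sqrt{-43 + l}$)
$h = -138$ ($h = 33 - 171 = -138$)
$L = -62 - i \sqrt{11}$ ($L = -62 - \sqrt{-43 + 32} = -62 - \sqrt{-11} = -62 - i \sqrt{11} \approx -62.0 - 3.3166 i$)
$L + h = \left(-62 - i \sqrt{11}\right) - 138 = -200 - i \sqrt{11}$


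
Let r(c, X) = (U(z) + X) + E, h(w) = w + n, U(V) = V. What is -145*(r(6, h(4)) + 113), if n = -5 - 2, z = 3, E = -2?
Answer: -16095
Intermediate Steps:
n = -7
h(w) = -7 + w (h(w) = w - 7 = -7 + w)
r(c, X) = 1 + X (r(c, X) = (3 + X) - 2 = 1 + X)
-145*(r(6, h(4)) + 113) = -145*((1 + (-7 + 4)) + 113) = -145*((1 - 3) + 113) = -145*(-2 + 113) = -145*111 = -16095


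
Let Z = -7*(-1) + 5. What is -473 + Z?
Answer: -461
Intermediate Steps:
Z = 12 (Z = 7 + 5 = 12)
-473 + Z = -473 + 12 = -461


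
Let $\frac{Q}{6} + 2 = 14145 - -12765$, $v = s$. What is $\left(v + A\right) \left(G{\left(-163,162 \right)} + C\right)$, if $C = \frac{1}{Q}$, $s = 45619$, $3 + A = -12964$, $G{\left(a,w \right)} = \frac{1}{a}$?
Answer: $- \frac{438856485}{2193002} \approx -200.12$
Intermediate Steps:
$A = -12967$ ($A = -3 - 12964 = -12967$)
$v = 45619$
$Q = 161448$ ($Q = -12 + 6 \left(14145 - -12765\right) = -12 + 6 \left(14145 + 12765\right) = -12 + 6 \cdot 26910 = -12 + 161460 = 161448$)
$C = \frac{1}{161448} \approx 6.1939 \cdot 10^{-6}$
$\left(v + A\right) \left(G{\left(-163,162 \right)} + C\right) = \left(45619 - 12967\right) \left(\frac{1}{-163} + \frac{1}{161448}\right) = 32652 \left(- \frac{1}{163} + \frac{1}{161448}\right) = 32652 \left(- \frac{161285}{26316024}\right) = - \frac{438856485}{2193002}$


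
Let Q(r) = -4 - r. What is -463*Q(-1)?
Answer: 1389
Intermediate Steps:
-463*Q(-1) = -463*(-4 - 1*(-1)) = -463*(-4 + 1) = -463*(-3) = 1389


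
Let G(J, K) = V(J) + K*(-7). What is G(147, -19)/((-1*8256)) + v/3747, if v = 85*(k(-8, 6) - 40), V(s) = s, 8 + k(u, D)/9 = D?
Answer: -1739635/1288968 ≈ -1.3496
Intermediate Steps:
k(u, D) = -72 + 9*D
G(J, K) = J - 7*K (G(J, K) = J + K*(-7) = J - 7*K)
v = -4930 (v = 85*((-72 + 9*6) - 40) = 85*((-72 + 54) - 40) = 85*(-18 - 40) = 85*(-58) = -4930)
G(147, -19)/((-1*8256)) + v/3747 = (147 - 7*(-19))/((-1*8256)) - 4930/3747 = (147 + 133)/(-8256) - 4930*1/3747 = 280*(-1/8256) - 4930/3747 = -35/1032 - 4930/3747 = -1739635/1288968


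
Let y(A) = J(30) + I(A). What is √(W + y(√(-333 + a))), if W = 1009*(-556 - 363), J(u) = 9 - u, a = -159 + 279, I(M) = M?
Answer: √(-927292 + I*√213) ≈ 0.008 + 962.96*I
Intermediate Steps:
a = 120
W = -927271 (W = 1009*(-919) = -927271)
y(A) = -21 + A (y(A) = (9 - 1*30) + A = (9 - 30) + A = -21 + A)
√(W + y(√(-333 + a))) = √(-927271 + (-21 + √(-333 + 120))) = √(-927271 + (-21 + √(-213))) = √(-927271 + (-21 + I*√213)) = √(-927292 + I*√213)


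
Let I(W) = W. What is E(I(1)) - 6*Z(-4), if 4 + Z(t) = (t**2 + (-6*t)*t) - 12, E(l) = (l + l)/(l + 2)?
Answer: 1730/3 ≈ 576.67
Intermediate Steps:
E(l) = 2*l/(2 + l) (E(l) = (2*l)/(2 + l) = 2*l/(2 + l))
Z(t) = -16 - 5*t**2 (Z(t) = -4 + ((t**2 + (-6*t)*t) - 12) = -4 + ((t**2 - 6*t**2) - 12) = -4 + (-5*t**2 - 12) = -4 + (-12 - 5*t**2) = -16 - 5*t**2)
E(I(1)) - 6*Z(-4) = 2*1/(2 + 1) - 6*(-16 - 5*(-4)**2) = 2*1/3 - 6*(-16 - 5*16) = 2*1*(1/3) - 6*(-16 - 80) = 2/3 - 6*(-96) = 2/3 + 576 = 1730/3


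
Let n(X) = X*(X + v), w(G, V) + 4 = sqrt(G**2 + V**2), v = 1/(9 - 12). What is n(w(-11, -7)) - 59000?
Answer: -176438/3 - 25*sqrt(170)/3 ≈ -58921.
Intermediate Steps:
v = -1/3 (v = 1/(-3) = -1/3 ≈ -0.33333)
w(G, V) = -4 + sqrt(G**2 + V**2)
n(X) = X*(-1/3 + X) (n(X) = X*(X - 1/3) = X*(-1/3 + X))
n(w(-11, -7)) - 59000 = (-4 + sqrt((-11)**2 + (-7)**2))*(-1/3 + (-4 + sqrt((-11)**2 + (-7)**2))) - 59000 = (-4 + sqrt(121 + 49))*(-1/3 + (-4 + sqrt(121 + 49))) - 59000 = (-4 + sqrt(170))*(-1/3 + (-4 + sqrt(170))) - 59000 = (-4 + sqrt(170))*(-13/3 + sqrt(170)) - 59000 = -59000 + (-4 + sqrt(170))*(-13/3 + sqrt(170))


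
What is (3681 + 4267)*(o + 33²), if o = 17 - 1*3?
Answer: 8766644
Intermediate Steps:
o = 14 (o = 17 - 3 = 14)
(3681 + 4267)*(o + 33²) = (3681 + 4267)*(14 + 33²) = 7948*(14 + 1089) = 7948*1103 = 8766644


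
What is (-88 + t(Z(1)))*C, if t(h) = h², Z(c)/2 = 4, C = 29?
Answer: -696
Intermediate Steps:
Z(c) = 8 (Z(c) = 2*4 = 8)
(-88 + t(Z(1)))*C = (-88 + 8²)*29 = (-88 + 64)*29 = -24*29 = -696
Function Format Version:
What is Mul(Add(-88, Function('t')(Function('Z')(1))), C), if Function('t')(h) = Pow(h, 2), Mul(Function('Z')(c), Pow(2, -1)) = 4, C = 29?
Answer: -696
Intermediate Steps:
Function('Z')(c) = 8 (Function('Z')(c) = Mul(2, 4) = 8)
Mul(Add(-88, Function('t')(Function('Z')(1))), C) = Mul(Add(-88, Pow(8, 2)), 29) = Mul(Add(-88, 64), 29) = Mul(-24, 29) = -696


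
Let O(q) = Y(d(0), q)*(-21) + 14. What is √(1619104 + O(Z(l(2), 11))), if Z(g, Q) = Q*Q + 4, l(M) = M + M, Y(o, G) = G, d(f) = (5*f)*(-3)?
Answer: √1616493 ≈ 1271.4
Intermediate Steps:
d(f) = -15*f
l(M) = 2*M
Z(g, Q) = 4 + Q² (Z(g, Q) = Q² + 4 = 4 + Q²)
O(q) = 14 - 21*q (O(q) = q*(-21) + 14 = -21*q + 14 = 14 - 21*q)
√(1619104 + O(Z(l(2), 11))) = √(1619104 + (14 - 21*(4 + 11²))) = √(1619104 + (14 - 21*(4 + 121))) = √(1619104 + (14 - 21*125)) = √(1619104 + (14 - 2625)) = √(1619104 - 2611) = √1616493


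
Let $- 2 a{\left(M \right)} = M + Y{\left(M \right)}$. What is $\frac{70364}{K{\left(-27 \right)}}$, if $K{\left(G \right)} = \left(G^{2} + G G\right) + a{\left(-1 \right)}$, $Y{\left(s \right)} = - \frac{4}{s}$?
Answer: $\frac{140728}{2913} \approx 48.31$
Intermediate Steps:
$a{\left(M \right)} = \frac{2}{M} - \frac{M}{2}$ ($a{\left(M \right)} = - \frac{M - \frac{4}{M}}{2} = \frac{2}{M} - \frac{M}{2}$)
$K{\left(G \right)} = - \frac{3}{2} + 2 G^{2}$ ($K{\left(G \right)} = \left(G^{2} + G G\right) + \left(\frac{2}{-1} - - \frac{1}{2}\right) = \left(G^{2} + G^{2}\right) + \left(2 \left(-1\right) + \frac{1}{2}\right) = 2 G^{2} + \left(-2 + \frac{1}{2}\right) = 2 G^{2} - \frac{3}{2} = - \frac{3}{2} + 2 G^{2}$)
$\frac{70364}{K{\left(-27 \right)}} = \frac{70364}{- \frac{3}{2} + 2 \left(-27\right)^{2}} = \frac{70364}{- \frac{3}{2} + 2 \cdot 729} = \frac{70364}{- \frac{3}{2} + 1458} = \frac{70364}{\frac{2913}{2}} = 70364 \cdot \frac{2}{2913} = \frac{140728}{2913}$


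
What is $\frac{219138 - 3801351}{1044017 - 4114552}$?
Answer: $\frac{3582213}{3070535} \approx 1.1666$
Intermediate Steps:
$\frac{219138 - 3801351}{1044017 - 4114552} = - \frac{3582213}{-3070535} = \left(-3582213\right) \left(- \frac{1}{3070535}\right) = \frac{3582213}{3070535}$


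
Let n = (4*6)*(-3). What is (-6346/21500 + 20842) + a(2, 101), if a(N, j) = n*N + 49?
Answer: 223027077/10750 ≈ 20747.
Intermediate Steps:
n = -72 (n = 24*(-3) = -72)
a(N, j) = 49 - 72*N (a(N, j) = -72*N + 49 = 49 - 72*N)
(-6346/21500 + 20842) + a(2, 101) = (-6346/21500 + 20842) + (49 - 72*2) = (-6346*1/21500 + 20842) + (49 - 144) = (-3173/10750 + 20842) - 95 = 224048327/10750 - 95 = 223027077/10750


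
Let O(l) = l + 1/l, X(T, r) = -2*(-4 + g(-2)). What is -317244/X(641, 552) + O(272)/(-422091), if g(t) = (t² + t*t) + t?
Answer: 9105596855887/114808752 ≈ 79311.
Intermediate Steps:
g(t) = t + 2*t² (g(t) = (t² + t²) + t = 2*t² + t = t + 2*t²)
X(T, r) = -4 (X(T, r) = -2*(-4 - 2*(1 + 2*(-2))) = -2*(-4 - 2*(1 - 4)) = -2*(-4 - 2*(-3)) = -2*(-4 + 6) = -2*2 = -4)
-317244/X(641, 552) + O(272)/(-422091) = -317244/(-4) + (272 + 1/272)/(-422091) = -317244*(-¼) + (272 + 1/272)*(-1/422091) = 79311 + (73985/272)*(-1/422091) = 79311 - 73985/114808752 = 9105596855887/114808752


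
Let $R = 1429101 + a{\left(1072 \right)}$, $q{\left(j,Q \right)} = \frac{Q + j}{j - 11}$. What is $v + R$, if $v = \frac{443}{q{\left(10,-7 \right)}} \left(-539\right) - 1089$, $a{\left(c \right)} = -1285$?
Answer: $\frac{4518958}{3} \approx 1.5063 \cdot 10^{6}$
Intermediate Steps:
$q{\left(j,Q \right)} = \frac{Q + j}{-11 + j}$
$v = \frac{235510}{3}$ ($v = \frac{443}{\frac{1}{-11 + 10} \left(-7 + 10\right)} \left(-539\right) - 1089 = \frac{443}{\frac{1}{-1} \cdot 3} \left(-539\right) - 1089 = \frac{443}{\left(-1\right) 3} \left(-539\right) - 1089 = \frac{443}{-3} \left(-539\right) - 1089 = 443 \left(- \frac{1}{3}\right) \left(-539\right) - 1089 = \left(- \frac{443}{3}\right) \left(-539\right) - 1089 = \frac{238777}{3} - 1089 = \frac{235510}{3} \approx 78503.0$)
$R = 1427816$ ($R = 1429101 - 1285 = 1427816$)
$v + R = \frac{235510}{3} + 1427816 = \frac{4518958}{3}$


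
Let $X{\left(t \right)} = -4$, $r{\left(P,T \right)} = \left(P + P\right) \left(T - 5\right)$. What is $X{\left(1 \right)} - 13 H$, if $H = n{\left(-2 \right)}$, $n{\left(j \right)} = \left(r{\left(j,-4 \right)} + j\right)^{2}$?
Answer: $-15032$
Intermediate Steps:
$r{\left(P,T \right)} = 2 P \left(-5 + T\right)$
$n{\left(j \right)} = 289 j^{2}$ ($n{\left(j \right)} = \left(2 j \left(-5 - 4\right) + j\right)^{2} = \left(2 j \left(-9\right) + j\right)^{2} = \left(- 18 j + j\right)^{2} = \left(- 17 j\right)^{2} = 289 j^{2}$)
$H = 1156$ ($H = 289 \left(-2\right)^{2} = 289 \cdot 4 = 1156$)
$X{\left(1 \right)} - 13 H = -4 - 15028 = -15032$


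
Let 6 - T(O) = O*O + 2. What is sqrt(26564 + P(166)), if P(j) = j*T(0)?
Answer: 2*sqrt(6807) ≈ 165.01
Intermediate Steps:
T(O) = 4 - O**2 (T(O) = 6 - (O*O + 2) = 6 - (O**2 + 2) = 6 - (2 + O**2) = 6 + (-2 - O**2) = 4 - O**2)
P(j) = 4*j (P(j) = j*(4 - 1*0**2) = j*(4 - 1*0) = j*(4 + 0) = j*4 = 4*j)
sqrt(26564 + P(166)) = sqrt(26564 + 4*166) = sqrt(26564 + 664) = sqrt(27228) = 2*sqrt(6807)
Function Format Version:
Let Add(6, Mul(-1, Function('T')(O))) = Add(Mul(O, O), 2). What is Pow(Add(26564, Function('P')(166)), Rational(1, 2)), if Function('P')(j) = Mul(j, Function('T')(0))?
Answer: Mul(2, Pow(6807, Rational(1, 2))) ≈ 165.01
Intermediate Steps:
Function('T')(O) = Add(4, Mul(-1, Pow(O, 2))) (Function('T')(O) = Add(6, Mul(-1, Add(Mul(O, O), 2))) = Add(6, Mul(-1, Add(Pow(O, 2), 2))) = Add(6, Mul(-1, Add(2, Pow(O, 2)))) = Add(6, Add(-2, Mul(-1, Pow(O, 2)))) = Add(4, Mul(-1, Pow(O, 2))))
Function('P')(j) = Mul(4, j) (Function('P')(j) = Mul(j, Add(4, Mul(-1, Pow(0, 2)))) = Mul(j, Add(4, Mul(-1, 0))) = Mul(j, Add(4, 0)) = Mul(j, 4) = Mul(4, j))
Pow(Add(26564, Function('P')(166)), Rational(1, 2)) = Pow(Add(26564, Mul(4, 166)), Rational(1, 2)) = Pow(Add(26564, 664), Rational(1, 2)) = Pow(27228, Rational(1, 2)) = Mul(2, Pow(6807, Rational(1, 2)))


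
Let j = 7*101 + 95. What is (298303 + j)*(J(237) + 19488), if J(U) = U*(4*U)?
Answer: 73030673220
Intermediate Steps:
J(U) = 4*U²
j = 802 (j = 707 + 95 = 802)
(298303 + j)*(J(237) + 19488) = (298303 + 802)*(4*237² + 19488) = 299105*(4*56169 + 19488) = 299105*(224676 + 19488) = 299105*244164 = 73030673220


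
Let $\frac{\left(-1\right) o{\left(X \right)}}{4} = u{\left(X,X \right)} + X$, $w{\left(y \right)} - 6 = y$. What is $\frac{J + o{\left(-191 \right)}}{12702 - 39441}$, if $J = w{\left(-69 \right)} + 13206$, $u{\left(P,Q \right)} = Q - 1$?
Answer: $- \frac{14675}{26739} \approx -0.54882$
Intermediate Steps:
$u{\left(P,Q \right)} = -1 + Q$ ($u{\left(P,Q \right)} = Q - 1 = -1 + Q$)
$w{\left(y \right)} = 6 + y$
$J = 13143$ ($J = \left(6 - 69\right) + 13206 = -63 + 13206 = 13143$)
$o{\left(X \right)} = 4 - 8 X$ ($o{\left(X \right)} = - 4 \left(\left(-1 + X\right) + X\right) = - 4 \left(-1 + 2 X\right) = 4 - 8 X$)
$\frac{J + o{\left(-191 \right)}}{12702 - 39441} = \frac{13143 + \left(4 - -1528\right)}{12702 - 39441} = \frac{13143 + \left(4 + 1528\right)}{-26739} = \left(13143 + 1532\right) \left(- \frac{1}{26739}\right) = 14675 \left(- \frac{1}{26739}\right) = - \frac{14675}{26739}$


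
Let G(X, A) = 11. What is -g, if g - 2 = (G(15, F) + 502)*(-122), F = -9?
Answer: 62584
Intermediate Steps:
g = -62584 (g = 2 + (11 + 502)*(-122) = 2 + 513*(-122) = 2 - 62586 = -62584)
-g = -1*(-62584) = 62584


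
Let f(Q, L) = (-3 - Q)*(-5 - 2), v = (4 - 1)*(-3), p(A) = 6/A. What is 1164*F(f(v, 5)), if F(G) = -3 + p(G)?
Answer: -25608/7 ≈ -3658.3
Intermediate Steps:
v = -9 (v = 3*(-3) = -9)
f(Q, L) = 21 + 7*Q (f(Q, L) = (-3 - Q)*(-7) = 21 + 7*Q)
F(G) = -3 + 6/G
1164*F(f(v, 5)) = 1164*(-3 + 6/(21 + 7*(-9))) = 1164*(-3 + 6/(21 - 63)) = 1164*(-3 + 6/(-42)) = 1164*(-3 + 6*(-1/42)) = 1164*(-3 - ⅐) = 1164*(-22/7) = -25608/7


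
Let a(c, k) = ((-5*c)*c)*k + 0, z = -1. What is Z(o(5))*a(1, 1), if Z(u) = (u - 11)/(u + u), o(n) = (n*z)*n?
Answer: -18/5 ≈ -3.6000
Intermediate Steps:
o(n) = -n**2 (o(n) = (n*(-1))*n = (-n)*n = -n**2)
Z(u) = (-11 + u)/(2*u) (Z(u) = (-11 + u)/((2*u)) = (-11 + u)*(1/(2*u)) = (-11 + u)/(2*u))
a(c, k) = -5*k*c**2 (a(c, k) = (-5*c**2)*k + 0 = -5*k*c**2 + 0 = -5*k*c**2)
Z(o(5))*a(1, 1) = ((-11 - 1*5**2)/(2*((-1*5**2))))*(-5*1*1**2) = ((-11 - 1*25)/(2*((-1*25))))*(-5*1*1) = ((1/2)*(-11 - 25)/(-25))*(-5) = ((1/2)*(-1/25)*(-36))*(-5) = (18/25)*(-5) = -18/5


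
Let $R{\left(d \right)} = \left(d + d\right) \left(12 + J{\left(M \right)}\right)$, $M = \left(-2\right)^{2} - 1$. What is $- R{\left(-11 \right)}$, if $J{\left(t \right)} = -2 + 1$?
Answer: $242$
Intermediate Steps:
$M = 3$ ($M = 4 - 1 = 3$)
$J{\left(t \right)} = -1$
$R{\left(d \right)} = 22 d$ ($R{\left(d \right)} = \left(d + d\right) \left(12 - 1\right) = 2 d 11 = 22 d$)
$- R{\left(-11 \right)} = - 22 \left(-11\right) = \left(-1\right) \left(-242\right) = 242$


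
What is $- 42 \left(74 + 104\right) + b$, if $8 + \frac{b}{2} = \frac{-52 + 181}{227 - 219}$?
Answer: $- \frac{29839}{4} \approx -7459.8$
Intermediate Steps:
$b = \frac{65}{4}$ ($b = -16 + 2 \frac{-52 + 181}{227 - 219} = -16 + 2 \cdot \frac{129}{8} = -16 + \frac{129}{4} = \frac{65}{4} \approx 16.25$)
$- 42 \left(74 + 104\right) + b = - 42 \left(74 + 104\right) + \frac{65}{4} = \left(-42\right) 178 + \frac{65}{4} = -7476 + \frac{65}{4} = - \frac{29839}{4}$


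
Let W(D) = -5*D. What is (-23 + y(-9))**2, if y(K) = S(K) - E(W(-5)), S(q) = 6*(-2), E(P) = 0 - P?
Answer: 100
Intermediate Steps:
E(P) = -P
S(q) = -12
y(K) = 13 (y(K) = -12 - (-1)*(-5*(-5)) = -12 - (-1)*25 = -12 - 1*(-25) = -12 + 25 = 13)
(-23 + y(-9))**2 = (-23 + 13)**2 = (-10)**2 = 100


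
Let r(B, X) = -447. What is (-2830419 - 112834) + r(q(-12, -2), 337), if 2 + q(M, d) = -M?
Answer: -2943700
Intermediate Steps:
q(M, d) = -2 - M
(-2830419 - 112834) + r(q(-12, -2), 337) = (-2830419 - 112834) - 447 = -2943253 - 447 = -2943700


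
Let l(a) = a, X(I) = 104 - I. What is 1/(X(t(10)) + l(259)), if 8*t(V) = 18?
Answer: 4/1443 ≈ 0.0027720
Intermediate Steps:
t(V) = 9/4 (t(V) = (1/8)*18 = 9/4)
1/(X(t(10)) + l(259)) = 1/((104 - 1*9/4) + 259) = 1/((104 - 9/4) + 259) = 1/(407/4 + 259) = 1/(1443/4) = 4/1443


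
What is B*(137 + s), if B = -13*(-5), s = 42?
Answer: 11635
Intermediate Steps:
B = 65
B*(137 + s) = 65*(137 + 42) = 65*179 = 11635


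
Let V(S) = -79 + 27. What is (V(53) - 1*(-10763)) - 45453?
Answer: -34742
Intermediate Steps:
V(S) = -52
(V(53) - 1*(-10763)) - 45453 = (-52 - 1*(-10763)) - 45453 = (-52 + 10763) - 45453 = 10711 - 45453 = -34742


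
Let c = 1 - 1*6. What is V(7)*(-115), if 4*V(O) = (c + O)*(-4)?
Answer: 230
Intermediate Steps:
c = -5 (c = 1 - 6 = -5)
V(O) = 5 - O (V(O) = ((-5 + O)*(-4))/4 = (20 - 4*O)/4 = 5 - O)
V(7)*(-115) = (5 - 1*7)*(-115) = (5 - 7)*(-115) = -2*(-115) = 230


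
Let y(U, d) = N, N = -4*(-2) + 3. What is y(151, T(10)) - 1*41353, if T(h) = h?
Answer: -41342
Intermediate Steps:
N = 11 (N = 8 + 3 = 11)
y(U, d) = 11
y(151, T(10)) - 1*41353 = 11 - 1*41353 = 11 - 41353 = -41342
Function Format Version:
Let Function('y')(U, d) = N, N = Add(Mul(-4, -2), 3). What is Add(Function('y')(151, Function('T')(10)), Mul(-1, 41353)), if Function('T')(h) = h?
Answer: -41342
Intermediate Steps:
N = 11 (N = Add(8, 3) = 11)
Function('y')(U, d) = 11
Add(Function('y')(151, Function('T')(10)), Mul(-1, 41353)) = Add(11, Mul(-1, 41353)) = Add(11, -41353) = -41342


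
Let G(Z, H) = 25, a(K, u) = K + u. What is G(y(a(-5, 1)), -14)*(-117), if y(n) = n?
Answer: -2925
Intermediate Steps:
G(y(a(-5, 1)), -14)*(-117) = 25*(-117) = -2925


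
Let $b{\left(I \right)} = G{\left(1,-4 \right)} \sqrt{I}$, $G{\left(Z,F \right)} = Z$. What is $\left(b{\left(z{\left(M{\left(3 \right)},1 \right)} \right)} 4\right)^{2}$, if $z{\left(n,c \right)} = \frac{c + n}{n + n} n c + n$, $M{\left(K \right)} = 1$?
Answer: $32$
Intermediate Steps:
$z{\left(n,c \right)} = n + c \left(\frac{c}{2} + \frac{n}{2}\right)$ ($z{\left(n,c \right)} = \frac{c + n}{2 n} n c + n = \left(\frac{c}{2} + \frac{n}{2}\right) c + n = c \left(\frac{c}{2} + \frac{n}{2}\right) + n = n + c \left(\frac{c}{2} + \frac{n}{2}\right)$)
$b{\left(I \right)} = \sqrt{I}$ ($b{\left(I \right)} = 1 \sqrt{I} = \sqrt{I}$)
$\left(b{\left(z{\left(M{\left(3 \right)},1 \right)} \right)} 4\right)^{2} = \left(\sqrt{1 + \frac{1^{2}}{2} + \frac{1}{2} \cdot 1 \cdot 1} \cdot 4\right)^{2} = \left(\sqrt{1 + \frac{1}{2} \cdot 1 + \frac{1}{2}} \cdot 4\right)^{2} = \left(\sqrt{1 + \frac{1}{2} + \frac{1}{2}} \cdot 4\right)^{2} = \left(\sqrt{2} \cdot 4\right)^{2} = \left(4 \sqrt{2}\right)^{2} = 32$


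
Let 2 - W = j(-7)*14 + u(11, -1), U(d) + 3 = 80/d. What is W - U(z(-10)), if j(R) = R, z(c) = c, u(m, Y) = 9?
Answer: 102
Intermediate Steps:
U(d) = -3 + 80/d
W = 91 (W = 2 - (-7*14 + 9) = 2 - (-98 + 9) = 2 - 1*(-89) = 2 + 89 = 91)
W - U(z(-10)) = 91 - (-3 + 80/(-10)) = 91 - (-3 + 80*(-1/10)) = 91 - (-3 - 8) = 91 - 1*(-11) = 91 + 11 = 102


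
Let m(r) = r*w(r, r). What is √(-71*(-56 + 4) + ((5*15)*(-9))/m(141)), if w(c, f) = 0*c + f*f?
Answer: 3*√2001753453/2209 ≈ 60.762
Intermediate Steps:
w(c, f) = f² (w(c, f) = 0 + f² = f²)
m(r) = r³ (m(r) = r*r² = r³)
√(-71*(-56 + 4) + ((5*15)*(-9))/m(141)) = √(-71*(-56 + 4) + ((5*15)*(-9))/(141³)) = √(-71*(-52) + (75*(-9))/2803221) = √(3692 - 675*1/2803221) = √(3692 - 25/103823) = √(383314491/103823) = 3*√2001753453/2209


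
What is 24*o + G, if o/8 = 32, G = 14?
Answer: 6158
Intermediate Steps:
o = 256 (o = 8*32 = 256)
24*o + G = 24*256 + 14 = 6144 + 14 = 6158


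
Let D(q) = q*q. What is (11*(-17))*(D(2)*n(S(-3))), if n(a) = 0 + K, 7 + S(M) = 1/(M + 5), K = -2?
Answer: 1496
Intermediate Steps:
D(q) = q²
S(M) = -7 + 1/(5 + M) (S(M) = -7 + 1/(M + 5) = -7 + 1/(5 + M))
n(a) = -2 (n(a) = 0 - 2 = -2)
(11*(-17))*(D(2)*n(S(-3))) = (11*(-17))*(2²*(-2)) = -748*(-2) = -187*(-8) = 1496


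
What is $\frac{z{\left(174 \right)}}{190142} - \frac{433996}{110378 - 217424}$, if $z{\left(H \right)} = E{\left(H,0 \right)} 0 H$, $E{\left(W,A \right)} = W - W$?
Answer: $\frac{216998}{53523} \approx 4.0543$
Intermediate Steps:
$E{\left(W,A \right)} = 0$
$z{\left(H \right)} = 0$ ($z{\left(H \right)} = 0 \cdot 0 H = 0 H = 0$)
$\frac{z{\left(174 \right)}}{190142} - \frac{433996}{110378 - 217424} = \frac{0}{190142} - \frac{433996}{110378 - 217424} = 0 \cdot \frac{1}{190142} - \frac{433996}{-107046} = 0 - - \frac{216998}{53523} = 0 + \frac{216998}{53523} = \frac{216998}{53523}$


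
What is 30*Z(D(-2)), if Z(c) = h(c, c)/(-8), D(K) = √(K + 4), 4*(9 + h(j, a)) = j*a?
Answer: 255/8 ≈ 31.875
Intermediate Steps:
h(j, a) = -9 + a*j/4 (h(j, a) = -9 + (j*a)/4 = -9 + (a*j)/4 = -9 + a*j/4)
D(K) = √(4 + K)
Z(c) = 9/8 - c²/32 (Z(c) = (-9 + c*c/4)/(-8) = (-9 + c²/4)*(-⅛) = 9/8 - c²/32)
30*Z(D(-2)) = 30*(9/8 - (√(4 - 2))²/32) = 30*(9/8 - (√2)²/32) = 30*(9/8 - 1/32*2) = 30*(9/8 - 1/16) = 30*(17/16) = 255/8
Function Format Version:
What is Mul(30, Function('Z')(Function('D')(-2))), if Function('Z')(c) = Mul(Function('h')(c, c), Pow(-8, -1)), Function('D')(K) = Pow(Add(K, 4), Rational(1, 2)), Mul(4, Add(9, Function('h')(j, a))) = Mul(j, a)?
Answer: Rational(255, 8) ≈ 31.875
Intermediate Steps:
Function('h')(j, a) = Add(-9, Mul(Rational(1, 4), a, j)) (Function('h')(j, a) = Add(-9, Mul(Rational(1, 4), Mul(j, a))) = Add(-9, Mul(Rational(1, 4), Mul(a, j))) = Add(-9, Mul(Rational(1, 4), a, j)))
Function('D')(K) = Pow(Add(4, K), Rational(1, 2))
Function('Z')(c) = Add(Rational(9, 8), Mul(Rational(-1, 32), Pow(c, 2))) (Function('Z')(c) = Mul(Add(-9, Mul(Rational(1, 4), c, c)), Pow(-8, -1)) = Mul(Add(-9, Mul(Rational(1, 4), Pow(c, 2))), Rational(-1, 8)) = Add(Rational(9, 8), Mul(Rational(-1, 32), Pow(c, 2))))
Mul(30, Function('Z')(Function('D')(-2))) = Mul(30, Add(Rational(9, 8), Mul(Rational(-1, 32), Pow(Pow(Add(4, -2), Rational(1, 2)), 2)))) = Mul(30, Add(Rational(9, 8), Mul(Rational(-1, 32), Pow(Pow(2, Rational(1, 2)), 2)))) = Mul(30, Add(Rational(9, 8), Mul(Rational(-1, 32), 2))) = Mul(30, Add(Rational(9, 8), Rational(-1, 16))) = Mul(30, Rational(17, 16)) = Rational(255, 8)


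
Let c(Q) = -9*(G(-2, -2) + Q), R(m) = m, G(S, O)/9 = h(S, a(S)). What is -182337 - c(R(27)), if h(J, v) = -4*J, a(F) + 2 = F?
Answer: -181446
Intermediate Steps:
a(F) = -2 + F
G(S, O) = -36*S (G(S, O) = 9*(-4*S) = -36*S)
c(Q) = -648 - 9*Q (c(Q) = -9*(-36*(-2) + Q) = -9*(72 + Q) = -648 - 9*Q)
-182337 - c(R(27)) = -182337 - (-648 - 9*27) = -182337 - (-648 - 243) = -182337 - 1*(-891) = -182337 + 891 = -181446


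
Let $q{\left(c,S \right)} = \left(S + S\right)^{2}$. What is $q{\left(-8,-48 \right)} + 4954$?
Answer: $14170$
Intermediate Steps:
$q{\left(c,S \right)} = 4 S^{2}$ ($q{\left(c,S \right)} = \left(2 S\right)^{2} = 4 S^{2}$)
$q{\left(-8,-48 \right)} + 4954 = 4 \left(-48\right)^{2} + 4954 = 4 \cdot 2304 + 4954 = 9216 + 4954 = 14170$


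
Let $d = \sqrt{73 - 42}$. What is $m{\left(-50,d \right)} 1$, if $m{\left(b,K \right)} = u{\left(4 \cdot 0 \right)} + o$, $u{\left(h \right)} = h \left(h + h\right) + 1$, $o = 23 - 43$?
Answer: $-19$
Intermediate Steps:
$d = \sqrt{31} \approx 5.5678$
$o = -20$
$u{\left(h \right)} = 1 + 2 h^{2}$ ($u{\left(h \right)} = h 2 h + 1 = 2 h^{2} + 1 = 1 + 2 h^{2}$)
$m{\left(b,K \right)} = -19$ ($m{\left(b,K \right)} = \left(1 + 2 \left(4 \cdot 0\right)^{2}\right) - 20 = \left(1 + 2 \cdot 0^{2}\right) - 20 = \left(1 + 2 \cdot 0\right) - 20 = \left(1 + 0\right) - 20 = 1 - 20 = -19$)
$m{\left(-50,d \right)} 1 = \left(-19\right) 1 = -19$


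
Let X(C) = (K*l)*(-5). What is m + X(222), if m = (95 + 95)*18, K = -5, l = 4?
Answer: 3520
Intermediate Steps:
X(C) = 100 (X(C) = -5*4*(-5) = -20*(-5) = 100)
m = 3420 (m = 190*18 = 3420)
m + X(222) = 3420 + 100 = 3520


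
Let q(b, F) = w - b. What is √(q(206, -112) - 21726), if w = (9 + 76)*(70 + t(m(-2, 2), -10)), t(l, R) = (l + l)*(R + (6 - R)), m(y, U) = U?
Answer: I*√13942 ≈ 118.08*I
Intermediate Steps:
t(l, R) = 12*l (t(l, R) = (2*l)*6 = 12*l)
w = 7990 (w = (9 + 76)*(70 + 12*2) = 85*(70 + 24) = 85*94 = 7990)
q(b, F) = 7990 - b
√(q(206, -112) - 21726) = √((7990 - 1*206) - 21726) = √((7990 - 206) - 21726) = √(7784 - 21726) = √(-13942) = I*√13942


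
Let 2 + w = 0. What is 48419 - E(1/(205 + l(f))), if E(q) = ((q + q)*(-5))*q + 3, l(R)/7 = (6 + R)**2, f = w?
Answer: 4865275434/100489 ≈ 48416.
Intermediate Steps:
w = -2 (w = -2 + 0 = -2)
f = -2
l(R) = 7*(6 + R)**2
E(q) = 3 - 10*q**2 (E(q) = ((2*q)*(-5))*q + 3 = (-10*q)*q + 3 = -10*q**2 + 3 = 3 - 10*q**2)
48419 - E(1/(205 + l(f))) = 48419 - (3 - 10/(205 + 7*(6 - 2)**2)**2) = 48419 - (3 - 10/(205 + 7*4**2)**2) = 48419 - (3 - 10/(205 + 7*16)**2) = 48419 - (3 - 10/(205 + 112)**2) = 48419 - (3 - 10*(1/317)**2) = 48419 - (3 - 10*1/100489) = 48419 - (3 - 10/100489) = 48419 - 1*301457/100489 = 48419 - 301457/100489 = 4865275434/100489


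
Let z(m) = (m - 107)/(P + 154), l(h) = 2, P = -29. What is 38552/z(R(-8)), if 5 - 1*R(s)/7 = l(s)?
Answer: -2409500/43 ≈ -56035.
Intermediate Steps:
R(s) = 21 (R(s) = 35 - 7*2 = 35 - 14 = 21)
z(m) = -107/125 + m/125 (z(m) = (m - 107)/(-29 + 154) = (-107 + m)/125 = (-107 + m)*(1/125) = -107/125 + m/125)
38552/z(R(-8)) = 38552/(-107/125 + (1/125)*21) = 38552/(-107/125 + 21/125) = 38552/(-86/125) = 38552*(-125/86) = -2409500/43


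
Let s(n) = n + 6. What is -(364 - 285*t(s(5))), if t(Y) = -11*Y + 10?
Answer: -31999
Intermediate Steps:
s(n) = 6 + n
t(Y) = 10 - 11*Y
-(364 - 285*t(s(5))) = -(364 - 285*(10 - 11*(6 + 5))) = -(364 - 285*(10 - 11*11)) = -(364 - 285*(10 - 121)) = -(364 - 285*(-111)) = -(364 + 31635) = -1*31999 = -31999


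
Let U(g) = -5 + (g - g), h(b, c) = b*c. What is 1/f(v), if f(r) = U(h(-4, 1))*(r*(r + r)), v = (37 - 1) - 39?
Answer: -1/90 ≈ -0.011111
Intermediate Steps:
U(g) = -5 (U(g) = -5 + 0 = -5)
v = -3 (v = 36 - 39 = -3)
f(r) = -10*r**2 (f(r) = -5*r*(r + r) = -5*r*2*r = -10*r**2)
1/f(v) = 1/(-10*(-3)**2) = 1/(-10*9) = 1/(-90) = -1/90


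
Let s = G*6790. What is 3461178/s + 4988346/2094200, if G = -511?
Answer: 71854394751/51901605700 ≈ 1.3844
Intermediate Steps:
s = -3469690 (s = -511*6790 = -3469690)
3461178/s + 4988346/2094200 = 3461178/(-3469690) + 4988346/2094200 = 3461178*(-1/3469690) + 4988346*(1/2094200) = -247227/247835 + 2494173/1047100 = 71854394751/51901605700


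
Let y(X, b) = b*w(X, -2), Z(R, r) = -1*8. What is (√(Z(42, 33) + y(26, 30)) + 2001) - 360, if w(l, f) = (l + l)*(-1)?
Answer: 1641 + 28*I*√2 ≈ 1641.0 + 39.598*I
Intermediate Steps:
w(l, f) = -2*l (w(l, f) = (2*l)*(-1) = -2*l)
Z(R, r) = -8
y(X, b) = -2*X*b (y(X, b) = b*(-2*X) = -2*X*b)
(√(Z(42, 33) + y(26, 30)) + 2001) - 360 = (√(-8 - 2*26*30) + 2001) - 360 = (√(-8 - 1560) + 2001) - 360 = (√(-1568) + 2001) - 360 = (28*I*√2 + 2001) - 360 = (2001 + 28*I*√2) - 360 = 1641 + 28*I*√2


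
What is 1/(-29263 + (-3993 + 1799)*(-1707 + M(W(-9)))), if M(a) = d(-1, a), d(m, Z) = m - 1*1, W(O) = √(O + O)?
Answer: 1/3720283 ≈ 2.6880e-7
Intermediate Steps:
W(O) = √2*√O (W(O) = √(2*O) = √2*√O)
d(m, Z) = -1 + m (d(m, Z) = m - 1 = -1 + m)
M(a) = -2 (M(a) = -1 - 1 = -2)
1/(-29263 + (-3993 + 1799)*(-1707 + M(W(-9)))) = 1/(-29263 + (-3993 + 1799)*(-1707 - 2)) = 1/(-29263 - 2194*(-1709)) = 1/(-29263 + 3749546) = 1/3720283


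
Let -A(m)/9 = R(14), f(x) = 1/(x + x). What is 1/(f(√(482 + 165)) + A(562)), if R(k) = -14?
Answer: 326088/41087087 - 2*√647/41087087 ≈ 0.0079353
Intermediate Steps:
f(x) = 1/(2*x)
A(m) = 126 (A(m) = -9*(-14) = 126)
1/(f(√(482 + 165)) + A(562)) = 1/(1/(2*(√(482 + 165))) + 126) = 1/(1/(2*(√647)) + 126) = 1/((√647/647)/2 + 126) = 1/(√647/1294 + 126) = 1/(126 + √647/1294)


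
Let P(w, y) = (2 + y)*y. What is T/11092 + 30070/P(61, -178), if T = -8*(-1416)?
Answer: 1458517/736208 ≈ 1.9811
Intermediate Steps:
T = 11328
P(w, y) = y*(2 + y)
T/11092 + 30070/P(61, -178) = 11328/11092 + 30070/((-178*(2 - 178))) = 11328*(1/11092) + 30070/((-178*(-176))) = 48/47 + 30070/31328 = 48/47 + 30070*(1/31328) = 48/47 + 15035/15664 = 1458517/736208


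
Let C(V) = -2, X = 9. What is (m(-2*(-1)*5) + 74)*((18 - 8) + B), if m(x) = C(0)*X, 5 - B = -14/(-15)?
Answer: 11816/15 ≈ 787.73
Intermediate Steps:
B = 61/15 (B = 5 - (-14)/(-15) = 5 - (-14)*(-1)/15 = 5 - 1*14/15 = 5 - 14/15 = 61/15 ≈ 4.0667)
m(x) = -18 (m(x) = -2*9 = -18)
(m(-2*(-1)*5) + 74)*((18 - 8) + B) = (-18 + 74)*((18 - 8) + 61/15) = 56*(10 + 61/15) = 56*(211/15) = 11816/15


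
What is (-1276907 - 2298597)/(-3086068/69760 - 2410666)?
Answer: 62356789760/42042786557 ≈ 1.4832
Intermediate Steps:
(-1276907 - 2298597)/(-3086068/69760 - 2410666) = -3575504/(-3086068*1/69760 - 2410666) = -3575504/(-771517/17440 - 2410666) = -3575504/(-42042786557/17440) = -3575504*(-17440/42042786557) = 62356789760/42042786557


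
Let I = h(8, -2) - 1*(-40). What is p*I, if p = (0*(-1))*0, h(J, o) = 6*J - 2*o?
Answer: 0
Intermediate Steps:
h(J, o) = -2*o + 6*J
I = 92 (I = (-2*(-2) + 6*8) - 1*(-40) = (4 + 48) + 40 = 52 + 40 = 92)
p = 0 (p = 0*0 = 0)
p*I = 0*92 = 0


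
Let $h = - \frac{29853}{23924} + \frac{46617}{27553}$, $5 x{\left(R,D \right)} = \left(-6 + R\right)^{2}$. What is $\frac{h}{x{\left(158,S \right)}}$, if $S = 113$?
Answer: $\frac{1463626995}{15229647865088} \approx 9.6104 \cdot 10^{-5}$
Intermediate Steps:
$x{\left(R,D \right)} = \frac{\left(-6 + R\right)^{2}}{5}$
$h = \frac{292725399}{659177972}$ ($h = \left(-29853\right) \frac{1}{23924} + 46617 \cdot \frac{1}{27553} = - \frac{29853}{23924} + \frac{46617}{27553} = \frac{292725399}{659177972} \approx 0.44408$)
$\frac{h}{x{\left(158,S \right)}} = \frac{292725399}{659177972 \frac{\left(-6 + 158\right)^{2}}{5}} = \frac{292725399}{659177972 \frac{152^{2}}{5}} = \frac{292725399}{659177972 \cdot \frac{1}{5} \cdot 23104} = \frac{292725399}{659177972 \cdot \frac{23104}{5}} = \frac{292725399}{659177972} \cdot \frac{5}{23104} = \frac{1463626995}{15229647865088}$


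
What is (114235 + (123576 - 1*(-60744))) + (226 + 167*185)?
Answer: 329676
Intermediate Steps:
(114235 + (123576 - 1*(-60744))) + (226 + 167*185) = (114235 + (123576 + 60744)) + (226 + 30895) = (114235 + 184320) + 31121 = 298555 + 31121 = 329676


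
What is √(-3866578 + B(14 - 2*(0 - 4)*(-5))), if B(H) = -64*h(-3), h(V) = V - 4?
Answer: 9*I*√47730 ≈ 1966.2*I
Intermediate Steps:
h(V) = -4 + V
B(H) = 448 (B(H) = -64*(-4 - 3) = -64*(-7) = 448)
√(-3866578 + B(14 - 2*(0 - 4)*(-5))) = √(-3866578 + 448) = √(-3866130) = 9*I*√47730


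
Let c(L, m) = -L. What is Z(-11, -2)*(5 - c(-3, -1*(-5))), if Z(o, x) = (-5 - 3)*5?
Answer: -80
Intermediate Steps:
Z(o, x) = -40 (Z(o, x) = -8*5 = -40)
Z(-11, -2)*(5 - c(-3, -1*(-5))) = -40*(5 - (-1)*(-3)) = -40*(5 - 1*3) = -40*(5 - 3) = -40*2 = -80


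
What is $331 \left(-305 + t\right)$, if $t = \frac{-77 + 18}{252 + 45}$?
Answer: $- \frac{30003164}{297} \approx -1.0102 \cdot 10^{5}$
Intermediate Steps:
$t = - \frac{59}{297} \approx -0.19865$
$331 \left(-305 + t\right) = 331 \left(-305 - \frac{59}{297}\right) = 331 \left(- \frac{90644}{297}\right) = - \frac{30003164}{297}$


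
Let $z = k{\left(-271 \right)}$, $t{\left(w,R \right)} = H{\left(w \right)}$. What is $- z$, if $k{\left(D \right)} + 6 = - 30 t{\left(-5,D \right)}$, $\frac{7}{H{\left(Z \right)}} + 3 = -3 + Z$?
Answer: $- \frac{144}{11} \approx -13.091$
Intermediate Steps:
$H{\left(Z \right)} = \frac{7}{-6 + Z}$ ($H{\left(Z \right)} = \frac{7}{-3 + \left(-3 + Z\right)} = \frac{7}{-6 + Z}$)
$t{\left(w,R \right)} = \frac{7}{-6 + w}$
$k{\left(D \right)} = \frac{144}{11}$ ($k{\left(D \right)} = -6 - 30 \frac{7}{-6 - 5} = -6 - 30 \frac{7}{-11} = -6 - 30 \cdot 7 \left(- \frac{1}{11}\right) = -6 - - \frac{210}{11} = -6 + \frac{210}{11} = \frac{144}{11}$)
$z = \frac{144}{11} \approx 13.091$
$- z = \left(-1\right) \frac{144}{11} = - \frac{144}{11}$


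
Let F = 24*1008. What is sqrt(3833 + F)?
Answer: 5*sqrt(1121) ≈ 167.41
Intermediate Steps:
F = 24192
sqrt(3833 + F) = sqrt(3833 + 24192) = sqrt(28025) = 5*sqrt(1121)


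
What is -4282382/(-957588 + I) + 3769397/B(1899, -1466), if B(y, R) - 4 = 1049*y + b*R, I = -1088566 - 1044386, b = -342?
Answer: 587559976513/202790417910 ≈ 2.8974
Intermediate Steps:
I = -2132952
B(y, R) = 4 - 342*R + 1049*y (B(y, R) = 4 + (1049*y - 342*R) = 4 + (-342*R + 1049*y) = 4 - 342*R + 1049*y)
-4282382/(-957588 + I) + 3769397/B(1899, -1466) = -4282382/(-957588 - 2132952) + 3769397/(4 - 342*(-1466) + 1049*1899) = -4282382/(-3090540) + 3769397/(4 + 501372 + 1992051) = -4282382*(-1/3090540) + 3769397/2493427 = 2141191/1545270 + 3769397*(1/2493427) = 2141191/1545270 + 3769397/2493427 = 587559976513/202790417910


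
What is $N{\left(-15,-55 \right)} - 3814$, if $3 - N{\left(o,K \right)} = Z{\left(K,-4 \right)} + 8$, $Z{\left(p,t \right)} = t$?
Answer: $-3815$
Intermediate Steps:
$N{\left(o,K \right)} = -1$ ($N{\left(o,K \right)} = 3 - \left(-4 + 8\right) = 3 - 4 = -1$)
$N{\left(-15,-55 \right)} - 3814 = -1 - 3814 = -3815$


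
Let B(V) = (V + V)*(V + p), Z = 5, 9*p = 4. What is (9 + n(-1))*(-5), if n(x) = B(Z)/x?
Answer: 2045/9 ≈ 227.22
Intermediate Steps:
p = 4/9 (p = (⅑)*4 = 4/9 ≈ 0.44444)
B(V) = 2*V*(4/9 + V) (B(V) = (V + V)*(V + 4/9) = (2*V)*(4/9 + V) = 2*V*(4/9 + V))
n(x) = 490/(9*x) (n(x) = ((2/9)*5*(4 + 9*5))/x = ((2/9)*5*(4 + 45))/x = ((2/9)*5*49)/x = 490/(9*x))
(9 + n(-1))*(-5) = (9 + (490/9)/(-1))*(-5) = (9 + (490/9)*(-1))*(-5) = (9 - 490/9)*(-5) = -409/9*(-5) = 2045/9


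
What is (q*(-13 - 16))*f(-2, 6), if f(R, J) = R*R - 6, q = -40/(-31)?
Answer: 2320/31 ≈ 74.839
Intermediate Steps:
q = 40/31 (q = -40*(-1/31) = 40/31 ≈ 1.2903)
f(R, J) = -6 + R² (f(R, J) = R² - 6 = -6 + R²)
(q*(-13 - 16))*f(-2, 6) = (40*(-13 - 16)/31)*(-6 + (-2)²) = ((40/31)*(-29))*(-6 + 4) = -1160/31*(-2) = 2320/31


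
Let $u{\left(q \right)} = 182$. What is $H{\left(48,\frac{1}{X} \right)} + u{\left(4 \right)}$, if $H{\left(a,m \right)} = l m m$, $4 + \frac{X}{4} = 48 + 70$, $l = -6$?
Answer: $\frac{6307391}{34656} \approx 182.0$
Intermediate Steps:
$X = 456$ ($X = -16 + 4 \left(48 + 70\right) = -16 + 4 \cdot 118 = -16 + 472 = 456$)
$H{\left(a,m \right)} = - 6 m^{2}$ ($H{\left(a,m \right)} = - 6 m m = - 6 m^{2}$)
$H{\left(48,\frac{1}{X} \right)} + u{\left(4 \right)} = - 6 \left(\frac{1}{456}\right)^{2} + 182 = - \frac{6}{207936} + 182 = \left(-6\right) \frac{1}{207936} + 182 = - \frac{1}{34656} + 182 = \frac{6307391}{34656}$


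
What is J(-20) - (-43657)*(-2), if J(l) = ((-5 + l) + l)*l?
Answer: -86414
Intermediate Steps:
J(l) = l*(-5 + 2*l) (J(l) = (-5 + 2*l)*l = l*(-5 + 2*l))
J(-20) - (-43657)*(-2) = -20*(-5 + 2*(-20)) - (-43657)*(-2) = -20*(-5 - 40) - 293*298 = -20*(-45) - 87314 = 900 - 87314 = -86414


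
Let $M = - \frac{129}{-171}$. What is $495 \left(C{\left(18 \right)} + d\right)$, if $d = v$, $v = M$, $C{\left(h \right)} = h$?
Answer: $\frac{176385}{19} \approx 9283.4$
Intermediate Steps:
$M = \frac{43}{57}$ ($M = \left(-129\right) \left(- \frac{1}{171}\right) = \frac{43}{57} \approx 0.75439$)
$v = \frac{43}{57} \approx 0.75439$
$d = \frac{43}{57} \approx 0.75439$
$495 \left(C{\left(18 \right)} + d\right) = 495 \left(18 + \frac{43}{57}\right) = 495 \cdot \frac{1069}{57} = \frac{176385}{19}$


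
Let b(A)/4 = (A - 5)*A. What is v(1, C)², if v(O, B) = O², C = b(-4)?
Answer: 1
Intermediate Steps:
b(A) = 4*A*(-5 + A) (b(A) = 4*((A - 5)*A) = 4*((-5 + A)*A) = 4*(A*(-5 + A)) = 4*A*(-5 + A))
C = 144 (C = 4*(-4)*(-5 - 4) = 4*(-4)*(-9) = 144)
v(1, C)² = (1²)² = 1² = 1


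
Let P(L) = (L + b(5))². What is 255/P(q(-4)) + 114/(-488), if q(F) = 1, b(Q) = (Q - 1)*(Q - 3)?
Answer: 19201/6588 ≈ 2.9145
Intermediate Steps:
b(Q) = (-1 + Q)*(-3 + Q)
P(L) = (8 + L)² (P(L) = (L + (3 + 5² - 4*5))² = (L + (3 + 25 - 20))² = (L + 8)² = (8 + L)²)
255/P(q(-4)) + 114/(-488) = 255/((8 + 1)²) + 114/(-488) = 255/(9²) + 114*(-1/488) = 255/81 - 57/244 = 255*(1/81) - 57/244 = 85/27 - 57/244 = 19201/6588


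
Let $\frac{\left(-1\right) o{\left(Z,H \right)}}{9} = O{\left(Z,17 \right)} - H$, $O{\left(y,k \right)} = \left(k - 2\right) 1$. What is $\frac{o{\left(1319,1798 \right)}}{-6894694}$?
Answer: $- \frac{16047}{6894694} \approx -0.0023274$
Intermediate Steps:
$O{\left(y,k \right)} = -2 + k$ ($O{\left(y,k \right)} = \left(-2 + k\right) 1 = -2 + k$)
$o{\left(Z,H \right)} = -135 + 9 H$ ($o{\left(Z,H \right)} = - 9 \left(\left(-2 + 17\right) - H\right) = - 9 \left(15 - H\right) = -135 + 9 H$)
$\frac{o{\left(1319,1798 \right)}}{-6894694} = \frac{-135 + 9 \cdot 1798}{-6894694} = \left(-135 + 16182\right) \left(- \frac{1}{6894694}\right) = 16047 \left(- \frac{1}{6894694}\right) = - \frac{16047}{6894694}$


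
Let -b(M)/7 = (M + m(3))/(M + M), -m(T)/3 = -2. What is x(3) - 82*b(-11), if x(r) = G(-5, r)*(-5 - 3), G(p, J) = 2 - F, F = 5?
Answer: 1699/11 ≈ 154.45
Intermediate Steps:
G(p, J) = -3 (G(p, J) = 2 - 1*5 = 2 - 5 = -3)
m(T) = 6 (m(T) = -3*(-2) = 6)
x(r) = 24 (x(r) = -3*(-5 - 3) = -3*(-8) = 24)
b(M) = -7*(6 + M)/(2*M) (b(M) = -7*(M + 6)/(M + M) = -7*(6 + M)/(2*M))
x(3) - 82*b(-11) = 24 - 82*(-7/2 - 21/(-11)) = 24 - 82*(-7/2 - 21*(-1/11)) = 24 - 82*(-7/2 + 21/11) = 24 - 82*(-35/22) = 24 + 1435/11 = 1699/11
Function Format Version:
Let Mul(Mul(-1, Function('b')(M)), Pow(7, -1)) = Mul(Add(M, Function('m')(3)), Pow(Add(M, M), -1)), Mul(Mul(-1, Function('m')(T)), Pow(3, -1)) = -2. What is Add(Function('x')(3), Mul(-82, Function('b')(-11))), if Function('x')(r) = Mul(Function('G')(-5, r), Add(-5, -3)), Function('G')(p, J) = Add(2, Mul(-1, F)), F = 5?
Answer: Rational(1699, 11) ≈ 154.45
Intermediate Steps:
Function('G')(p, J) = -3 (Function('G')(p, J) = Add(2, Mul(-1, 5)) = Add(2, -5) = -3)
Function('m')(T) = 6 (Function('m')(T) = Mul(-3, -2) = 6)
Function('x')(r) = 24 (Function('x')(r) = Mul(-3, Add(-5, -3)) = Mul(-3, -8) = 24)
Function('b')(M) = Mul(Rational(-7, 2), Pow(M, -1), Add(6, M)) (Function('b')(M) = Mul(-7, Mul(Add(M, 6), Pow(Add(M, M), -1))) = Mul(-7, Mul(Add(6, M), Pow(Mul(2, M), -1))) = Mul(-7, Mul(Add(6, M), Mul(Rational(1, 2), Pow(M, -1)))) = Mul(-7, Mul(Rational(1, 2), Pow(M, -1), Add(6, M))) = Mul(Rational(-7, 2), Pow(M, -1), Add(6, M)))
Add(Function('x')(3), Mul(-82, Function('b')(-11))) = Add(24, Mul(-82, Add(Rational(-7, 2), Mul(-21, Pow(-11, -1))))) = Add(24, Mul(-82, Add(Rational(-7, 2), Mul(-21, Rational(-1, 11))))) = Add(24, Mul(-82, Add(Rational(-7, 2), Rational(21, 11)))) = Add(24, Mul(-82, Rational(-35, 22))) = Add(24, Rational(1435, 11)) = Rational(1699, 11)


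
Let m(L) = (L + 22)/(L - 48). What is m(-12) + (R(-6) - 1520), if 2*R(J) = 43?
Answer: -4496/3 ≈ -1498.7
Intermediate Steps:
R(J) = 43/2 (R(J) = (1/2)*43 = 43/2)
m(L) = (22 + L)/(-48 + L)
m(-12) + (R(-6) - 1520) = (22 - 12)/(-48 - 12) + (43/2 - 1520) = 10/(-60) - 2997/2 = -1/60*10 - 2997/2 = -1/6 - 2997/2 = -4496/3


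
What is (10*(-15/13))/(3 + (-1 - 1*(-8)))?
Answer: -15/13 ≈ -1.1538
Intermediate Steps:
(10*(-15/13))/(3 + (-1 - 1*(-8))) = (10*(-15*1/13))/(3 + (-1 + 8)) = (10*(-15/13))/(3 + 7) = -150/13/10 = -150/13*⅒ = -15/13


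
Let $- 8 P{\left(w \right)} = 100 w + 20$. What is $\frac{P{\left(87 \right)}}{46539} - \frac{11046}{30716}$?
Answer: $- \frac{39110731}{102106566} \approx -0.38304$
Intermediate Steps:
$P{\left(w \right)} = - \frac{5}{2} - \frac{25 w}{2}$ ($P{\left(w \right)} = - \frac{100 w + 20}{8} = - \frac{20 + 100 w}{8} = - \frac{5}{2} - \frac{25 w}{2}$)
$\frac{P{\left(87 \right)}}{46539} - \frac{11046}{30716} = \frac{- \frac{5}{2} - \frac{2175}{2}}{46539} - \frac{11046}{30716} = \left(- \frac{5}{2} - \frac{2175}{2}\right) \frac{1}{46539} - \frac{789}{2194} = \left(-1090\right) \frac{1}{46539} - \frac{789}{2194} = - \frac{1090}{46539} - \frac{789}{2194} = - \frac{39110731}{102106566}$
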